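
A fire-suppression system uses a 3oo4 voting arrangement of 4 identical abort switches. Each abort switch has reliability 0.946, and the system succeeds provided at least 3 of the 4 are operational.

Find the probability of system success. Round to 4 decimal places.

R = Σ_{i=3}^{4} C(4,i) p^i (1−p)^{4−i} with p = 0.946
C(4,3)·0.946^3·0.054^1 = 0.182864
C(4,4)·0.946^4·0.054^0 = 0.800875
Sum = 0.9837

0.9837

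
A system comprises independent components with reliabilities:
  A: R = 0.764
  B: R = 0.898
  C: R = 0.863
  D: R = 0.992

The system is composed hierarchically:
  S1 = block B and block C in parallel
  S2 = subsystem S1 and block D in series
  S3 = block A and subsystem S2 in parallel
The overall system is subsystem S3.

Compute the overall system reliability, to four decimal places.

0.9948

Parallel (B and C): 1 − (1 − 0.898000)(1 − 0.863000) = 0.986026
Series ([0.986026] and D): 0.986026 × 0.992000 = 0.978138
Parallel (A and [0.978138]): 1 − (1 − 0.764000)(1 − 0.978138) = 0.9948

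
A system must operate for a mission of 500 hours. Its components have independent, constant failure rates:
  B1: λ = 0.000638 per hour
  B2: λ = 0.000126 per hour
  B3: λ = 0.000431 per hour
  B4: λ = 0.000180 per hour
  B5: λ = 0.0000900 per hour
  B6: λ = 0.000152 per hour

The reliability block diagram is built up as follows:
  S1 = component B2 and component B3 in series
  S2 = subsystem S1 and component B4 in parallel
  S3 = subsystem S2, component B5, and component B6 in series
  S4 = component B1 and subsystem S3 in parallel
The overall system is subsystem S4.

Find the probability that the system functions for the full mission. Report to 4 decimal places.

R(B1) = exp(−0.000638 × 500) = 0.726876
R(B2) = exp(−0.000126 × 500) = 0.938943
R(B3) = exp(−0.000431 × 500) = 0.806138
R(B4) = exp(−0.000180 × 500) = 0.913931
R(B5) = exp(−0.0000900 × 500) = 0.955997
R(B6) = exp(−0.000152 × 500) = 0.926816
Series (B2 and B3): 0.938943 × 0.806138 = 0.756918
Parallel ([0.756918] and B4): 1 − (1 − 0.756918)(1 − 0.913931) = 0.979078
Series ([0.979078], B5, and B6): 0.979078 × 0.955997 × 0.926816 = 0.867496
Parallel (B1 and [0.867496]): 1 − (1 − 0.726876)(1 − 0.867496) = 0.9638

0.9638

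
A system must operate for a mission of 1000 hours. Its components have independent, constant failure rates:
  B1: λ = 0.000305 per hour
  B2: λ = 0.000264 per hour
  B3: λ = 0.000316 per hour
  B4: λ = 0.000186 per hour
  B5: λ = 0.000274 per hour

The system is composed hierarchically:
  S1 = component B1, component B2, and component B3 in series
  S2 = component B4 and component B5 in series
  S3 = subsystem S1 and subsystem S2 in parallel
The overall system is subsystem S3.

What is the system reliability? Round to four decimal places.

0.7835

R(B1) = exp(−0.000305 × 1000) = 0.737123
R(B2) = exp(−0.000264 × 1000) = 0.767974
R(B3) = exp(−0.000316 × 1000) = 0.729059
R(B4) = exp(−0.000186 × 1000) = 0.830274
R(B5) = exp(−0.000274 × 1000) = 0.760332
Series (B1, B2, and B3): 0.737123 × 0.767974 × 0.729059 = 0.412714
Series (B4 and B5): 0.830274 × 0.760332 = 0.631284
Parallel ([0.412714] and [0.631284]): 1 − (1 − 0.412714)(1 − 0.631284) = 0.7835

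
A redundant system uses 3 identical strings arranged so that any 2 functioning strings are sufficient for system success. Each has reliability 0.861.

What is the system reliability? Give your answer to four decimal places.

R = Σ_{i=2}^{3} C(3,i) p^i (1−p)^{3−i} with p = 0.861
C(3,2)·0.861^2·0.139^1 = 0.309131
C(3,3)·0.861^3·0.139^0 = 0.638277
Sum = 0.9474

0.9474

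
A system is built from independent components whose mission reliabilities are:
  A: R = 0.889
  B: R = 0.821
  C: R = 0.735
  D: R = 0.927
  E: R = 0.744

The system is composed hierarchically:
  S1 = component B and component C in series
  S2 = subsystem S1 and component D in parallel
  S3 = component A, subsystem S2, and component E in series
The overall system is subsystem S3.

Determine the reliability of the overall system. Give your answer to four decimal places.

0.6423

Series (B and C): 0.821000 × 0.735000 = 0.603435
Parallel ([0.603435] and D): 1 − (1 − 0.603435)(1 − 0.927000) = 0.971051
Series (A, [0.971051], and E): 0.889000 × 0.971051 × 0.744000 = 0.6423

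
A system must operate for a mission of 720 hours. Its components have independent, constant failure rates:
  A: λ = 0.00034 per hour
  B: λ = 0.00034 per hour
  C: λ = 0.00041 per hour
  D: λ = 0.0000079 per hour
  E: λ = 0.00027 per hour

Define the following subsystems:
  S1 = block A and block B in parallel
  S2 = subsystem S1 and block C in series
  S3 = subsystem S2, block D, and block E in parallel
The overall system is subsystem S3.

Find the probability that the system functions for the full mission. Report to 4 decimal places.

0.9997

R(A) = exp(−0.00034 × 720) = 0.782861
R(B) = exp(−0.00034 × 720) = 0.782861
R(C) = exp(−0.00041 × 720) = 0.744383
R(D) = exp(−0.0000079 × 720) = 0.994328
R(E) = exp(−0.00027 × 720) = 0.823329
Parallel (A and B): 1 − (1 − 0.782861)(1 − 0.782861) = 0.952851
Series ([0.952851] and C): 0.952851 × 0.744383 = 0.709286
Parallel ([0.709286], D, and E): 1 − (1 − 0.709286)(1 − 0.994328)(1 − 0.823329) = 0.9997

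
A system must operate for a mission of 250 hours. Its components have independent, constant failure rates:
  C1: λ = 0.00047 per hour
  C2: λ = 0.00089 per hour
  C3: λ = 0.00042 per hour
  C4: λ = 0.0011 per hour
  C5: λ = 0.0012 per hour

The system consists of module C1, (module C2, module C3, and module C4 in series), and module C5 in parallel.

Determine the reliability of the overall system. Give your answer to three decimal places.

R(C1) = exp(−0.00047 × 250) = 0.88914
R(C2) = exp(−0.00089 × 250) = 0.80052
R(C3) = exp(−0.00042 × 250) = 0.90032
R(C4) = exp(−0.0011 × 250) = 0.75957
R(C5) = exp(−0.0012 × 250) = 0.74082
Series (C2, C3, and C4): 0.80052 × 0.90032 × 0.75957 = 0.54744
Parallel (C1, [0.54744], and C5): 1 − (1 − 0.88914)(1 − 0.54744)(1 − 0.74082) = 0.987

0.987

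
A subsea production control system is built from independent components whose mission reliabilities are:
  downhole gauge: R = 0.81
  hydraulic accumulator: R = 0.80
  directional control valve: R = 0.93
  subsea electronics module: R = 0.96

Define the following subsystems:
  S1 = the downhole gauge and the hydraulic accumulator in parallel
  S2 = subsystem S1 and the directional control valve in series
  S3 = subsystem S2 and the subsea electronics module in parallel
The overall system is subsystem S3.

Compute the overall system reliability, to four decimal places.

Parallel (downhole gauge and hydraulic accumulator): 1 − (1 − 0.810000)(1 − 0.800000) = 0.962000
Series ([0.962000] and directional control valve): 0.962000 × 0.930000 = 0.894660
Parallel ([0.894660] and subsea electronics module): 1 − (1 − 0.894660)(1 − 0.960000) = 0.9958

0.9958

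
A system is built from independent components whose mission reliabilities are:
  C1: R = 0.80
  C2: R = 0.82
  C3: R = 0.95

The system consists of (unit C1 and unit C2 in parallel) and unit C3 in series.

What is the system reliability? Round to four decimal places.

0.9158

Parallel (C1 and C2): 1 − (1 − 0.800000)(1 − 0.820000) = 0.964000
Series ([0.964000] and C3): 0.964000 × 0.950000 = 0.9158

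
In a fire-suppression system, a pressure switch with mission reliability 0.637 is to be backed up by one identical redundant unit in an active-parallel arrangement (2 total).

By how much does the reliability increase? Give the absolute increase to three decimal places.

0.231

R_before = 0.637
R_after = 1 − (1 − 0.637)^2 = 0.868
ΔR = 0.868 − 0.637 = 0.231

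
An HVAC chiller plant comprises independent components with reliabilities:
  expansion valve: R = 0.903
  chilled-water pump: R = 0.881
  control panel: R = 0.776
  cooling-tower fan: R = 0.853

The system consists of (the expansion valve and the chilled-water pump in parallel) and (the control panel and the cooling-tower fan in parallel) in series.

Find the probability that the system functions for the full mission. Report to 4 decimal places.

Parallel (expansion valve and chilled-water pump): 1 − (1 − 0.903000)(1 − 0.881000) = 0.988457
Parallel (control panel and cooling-tower fan): 1 − (1 − 0.776000)(1 − 0.853000) = 0.967072
Series ([0.988457] and [0.967072]): 0.988457 × 0.967072 = 0.9559

0.9559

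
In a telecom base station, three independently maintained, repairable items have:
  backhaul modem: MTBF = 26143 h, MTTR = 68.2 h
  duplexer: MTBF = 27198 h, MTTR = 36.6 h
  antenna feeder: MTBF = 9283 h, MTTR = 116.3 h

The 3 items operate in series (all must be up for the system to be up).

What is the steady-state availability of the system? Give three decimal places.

A(backhaul modem) = MTBF/(MTBF+MTTR) = 26143/(26143+68.2) = 0.997398
A(duplexer) = MTBF/(MTBF+MTTR) = 27198/(27198+36.6) = 0.998656
A(antenna feeder) = MTBF/(MTBF+MTTR) = 9283/(9283+116.3) = 0.987627
Series availability: 0.997398 × 0.998656 × 0.987627 = 0.984

0.984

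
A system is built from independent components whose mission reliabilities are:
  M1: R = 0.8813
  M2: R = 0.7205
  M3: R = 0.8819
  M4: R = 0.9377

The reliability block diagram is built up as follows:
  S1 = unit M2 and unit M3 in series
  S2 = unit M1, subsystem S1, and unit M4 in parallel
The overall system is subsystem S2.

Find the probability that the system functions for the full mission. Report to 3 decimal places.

0.997

Series (M2 and M3): 0.72050 × 0.88190 = 0.63541
Parallel (M1, [0.63541], and M4): 1 − (1 − 0.88130)(1 − 0.63541)(1 − 0.93770) = 0.997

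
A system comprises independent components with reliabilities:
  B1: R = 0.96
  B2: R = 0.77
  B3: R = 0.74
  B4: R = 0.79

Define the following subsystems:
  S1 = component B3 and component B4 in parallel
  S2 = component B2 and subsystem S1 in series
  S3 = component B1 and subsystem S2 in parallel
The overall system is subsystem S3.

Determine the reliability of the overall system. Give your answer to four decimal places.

0.9891

Parallel (B3 and B4): 1 − (1 − 0.740000)(1 − 0.790000) = 0.945400
Series (B2 and [0.945400]): 0.770000 × 0.945400 = 0.727958
Parallel (B1 and [0.727958]): 1 − (1 − 0.960000)(1 − 0.727958) = 0.9891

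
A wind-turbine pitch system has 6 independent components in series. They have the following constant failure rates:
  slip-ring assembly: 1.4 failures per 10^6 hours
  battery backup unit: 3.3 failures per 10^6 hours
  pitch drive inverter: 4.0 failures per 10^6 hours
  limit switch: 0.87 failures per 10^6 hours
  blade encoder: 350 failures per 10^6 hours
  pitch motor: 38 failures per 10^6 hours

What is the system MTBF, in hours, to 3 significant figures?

2520

Series of exponential components: λ_sys = Σ λ_i
λ_sys = 0.0000014 + 0.0000033 + 0.0000040 + 0.00000087 + 0.00035 + 0.000038 = 3.9757e-04 /h
MTBF = 1 / λ_sys = 2520 h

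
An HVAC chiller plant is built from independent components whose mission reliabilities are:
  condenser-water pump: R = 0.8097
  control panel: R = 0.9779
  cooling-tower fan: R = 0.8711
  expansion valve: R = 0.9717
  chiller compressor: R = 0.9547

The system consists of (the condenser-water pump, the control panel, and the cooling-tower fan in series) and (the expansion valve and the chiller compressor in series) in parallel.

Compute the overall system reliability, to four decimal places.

0.9776

Series (condenser-water pump, control panel, and cooling-tower fan): 0.809700 × 0.977900 × 0.871100 = 0.689742
Series (expansion valve and chiller compressor): 0.971700 × 0.954700 = 0.927682
Parallel ([0.689742] and [0.927682]): 1 − (1 − 0.689742)(1 − 0.927682) = 0.9776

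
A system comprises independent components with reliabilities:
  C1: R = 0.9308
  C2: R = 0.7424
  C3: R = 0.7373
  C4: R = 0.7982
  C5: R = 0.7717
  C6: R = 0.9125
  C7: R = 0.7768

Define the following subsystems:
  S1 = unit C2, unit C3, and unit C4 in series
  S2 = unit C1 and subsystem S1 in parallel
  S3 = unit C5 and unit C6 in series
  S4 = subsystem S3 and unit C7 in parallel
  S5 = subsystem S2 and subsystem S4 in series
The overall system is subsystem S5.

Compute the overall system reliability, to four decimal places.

0.8976

Series (C2, C3, and C4): 0.742400 × 0.737300 × 0.798200 = 0.436912
Parallel (C1 and [0.436912]): 1 − (1 − 0.930800)(1 − 0.436912) = 0.961034
Series (C5 and C6): 0.771700 × 0.912500 = 0.704176
Parallel ([0.704176] and C7): 1 − (1 − 0.704176)(1 − 0.776800) = 0.933972
Series ([0.961034] and [0.933972]): 0.961034 × 0.933972 = 0.8976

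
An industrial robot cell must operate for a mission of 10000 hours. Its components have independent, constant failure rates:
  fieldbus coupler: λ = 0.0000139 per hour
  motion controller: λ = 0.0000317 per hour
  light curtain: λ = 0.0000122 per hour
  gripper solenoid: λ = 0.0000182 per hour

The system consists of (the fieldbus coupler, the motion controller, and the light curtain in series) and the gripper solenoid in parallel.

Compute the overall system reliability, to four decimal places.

0.9270

R(fieldbus coupler) = exp(−0.0000139 × 10000) = 0.870228
R(motion controller) = exp(−0.0000317 × 10000) = 0.728331
R(light curtain) = exp(−0.0000122 × 10000) = 0.885148
R(gripper solenoid) = exp(−0.0000182 × 10000) = 0.833601
Series (fieldbus coupler, motion controller, and light curtain): 0.870228 × 0.728331 × 0.885148 = 0.561019
Parallel ([0.561019] and gripper solenoid): 1 − (1 − 0.561019)(1 − 0.833601) = 0.9270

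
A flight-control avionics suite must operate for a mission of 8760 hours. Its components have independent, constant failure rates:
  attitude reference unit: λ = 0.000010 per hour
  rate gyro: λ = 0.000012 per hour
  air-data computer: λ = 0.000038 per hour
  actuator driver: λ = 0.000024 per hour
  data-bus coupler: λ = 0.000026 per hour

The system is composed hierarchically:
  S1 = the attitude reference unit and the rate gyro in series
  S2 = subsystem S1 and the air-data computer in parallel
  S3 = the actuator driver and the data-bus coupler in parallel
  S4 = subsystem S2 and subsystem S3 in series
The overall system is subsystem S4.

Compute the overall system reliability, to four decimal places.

R(attitude reference unit) = exp(−0.000010 × 8760) = 0.916127
R(rate gyro) = exp(−0.000012 × 8760) = 0.900216
R(air-data computer) = exp(−0.000038 × 8760) = 0.716856
R(actuator driver) = exp(−0.000024 × 8760) = 0.810390
R(data-bus coupler) = exp(−0.000026 × 8760) = 0.796315
Series (attitude reference unit and rate gyro): 0.916127 × 0.900216 = 0.824712
Parallel ([0.824712] and air-data computer): 1 − (1 − 0.824712)(1 − 0.716856) = 0.950368
Parallel (actuator driver and data-bus coupler): 1 − (1 − 0.810390)(1 − 0.796315) = 0.961379
Series ([0.950368] and [0.961379]): 0.950368 × 0.961379 = 0.9137

0.9137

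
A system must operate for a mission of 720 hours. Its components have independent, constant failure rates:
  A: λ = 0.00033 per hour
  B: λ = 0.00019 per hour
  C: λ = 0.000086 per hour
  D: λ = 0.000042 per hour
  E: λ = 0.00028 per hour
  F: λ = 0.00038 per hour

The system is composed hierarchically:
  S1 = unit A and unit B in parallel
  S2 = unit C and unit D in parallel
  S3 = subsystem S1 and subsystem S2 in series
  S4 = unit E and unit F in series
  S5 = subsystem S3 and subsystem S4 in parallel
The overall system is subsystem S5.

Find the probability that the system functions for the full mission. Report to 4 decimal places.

R(A) = exp(−0.00033 × 720) = 0.788518
R(B) = exp(−0.00019 × 720) = 0.872145
R(C) = exp(−0.000086 × 720) = 0.939958
R(D) = exp(−0.000042 × 720) = 0.970213
R(E) = exp(−0.00028 × 720) = 0.817422
R(F) = exp(−0.00038 × 720) = 0.760636
Parallel (A and B): 1 − (1 − 0.788518)(1 − 0.872145) = 0.972961
Parallel (C and D): 1 − (1 − 0.939958)(1 − 0.970213) = 0.998212
Series ([0.972961] and [0.998212]): 0.972961 × 0.998212 = 0.971221
Series (E and F): 0.817422 × 0.760636 = 0.621761
Parallel ([0.971221] and [0.621761]): 1 − (1 − 0.971221)(1 − 0.621761) = 0.9891

0.9891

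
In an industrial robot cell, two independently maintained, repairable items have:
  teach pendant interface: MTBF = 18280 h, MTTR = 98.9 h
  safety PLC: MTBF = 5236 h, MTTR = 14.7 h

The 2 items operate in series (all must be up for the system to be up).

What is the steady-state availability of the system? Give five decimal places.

A(teach pendant interface) = MTBF/(MTBF+MTTR) = 18280/(18280+98.9) = 0.994619
A(safety PLC) = MTBF/(MTBF+MTTR) = 5236/(5236+14.7) = 0.997200
Series availability: 0.994619 × 0.997200 = 0.99183

0.99183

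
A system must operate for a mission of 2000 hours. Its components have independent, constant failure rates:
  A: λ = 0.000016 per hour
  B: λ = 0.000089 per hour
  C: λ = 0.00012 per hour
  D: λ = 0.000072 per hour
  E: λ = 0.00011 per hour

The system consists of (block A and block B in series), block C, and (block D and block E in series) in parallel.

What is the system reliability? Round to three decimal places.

0.988

R(A) = exp(−0.000016 × 2000) = 0.96851
R(B) = exp(−0.000089 × 2000) = 0.83694
R(C) = exp(−0.00012 × 2000) = 0.78663
R(D) = exp(−0.000072 × 2000) = 0.86589
R(E) = exp(−0.00011 × 2000) = 0.80252
Series (A and B): 0.96851 × 0.83694 = 0.81058
Series (D and E): 0.86589 × 0.80252 = 0.69489
Parallel ([0.81058], C, and [0.69489]): 1 − (1 − 0.81058)(1 − 0.78663)(1 − 0.69489) = 0.988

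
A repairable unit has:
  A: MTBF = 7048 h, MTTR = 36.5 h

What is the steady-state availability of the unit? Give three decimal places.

0.995

A(A) = MTBF/(MTBF+MTTR) = 7048/(7048+36.5) = 0.995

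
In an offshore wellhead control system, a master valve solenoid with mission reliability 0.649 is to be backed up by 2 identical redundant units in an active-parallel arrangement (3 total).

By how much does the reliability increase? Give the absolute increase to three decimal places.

0.308

R_before = 0.649
R_after = 1 − (1 − 0.649)^3 = 0.957
ΔR = 0.957 − 0.649 = 0.308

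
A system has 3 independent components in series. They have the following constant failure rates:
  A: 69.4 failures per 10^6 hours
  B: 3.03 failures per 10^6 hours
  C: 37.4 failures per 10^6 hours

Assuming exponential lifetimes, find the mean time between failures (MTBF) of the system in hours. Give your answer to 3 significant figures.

9100

Series of exponential components: λ_sys = Σ λ_i
λ_sys = 0.0000694 + 0.00000303 + 0.0000374 = 1.0983e-04 /h
MTBF = 1 / λ_sys = 9100 h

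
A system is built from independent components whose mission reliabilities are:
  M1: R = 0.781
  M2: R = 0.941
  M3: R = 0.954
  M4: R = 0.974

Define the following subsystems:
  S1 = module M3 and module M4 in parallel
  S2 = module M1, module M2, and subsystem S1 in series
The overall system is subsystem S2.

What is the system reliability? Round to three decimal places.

Parallel (M3 and M4): 1 − (1 − 0.95400)(1 − 0.97400) = 0.99880
Series (M1, M2, and [0.99880]): 0.78100 × 0.94100 × 0.99880 = 0.734

0.734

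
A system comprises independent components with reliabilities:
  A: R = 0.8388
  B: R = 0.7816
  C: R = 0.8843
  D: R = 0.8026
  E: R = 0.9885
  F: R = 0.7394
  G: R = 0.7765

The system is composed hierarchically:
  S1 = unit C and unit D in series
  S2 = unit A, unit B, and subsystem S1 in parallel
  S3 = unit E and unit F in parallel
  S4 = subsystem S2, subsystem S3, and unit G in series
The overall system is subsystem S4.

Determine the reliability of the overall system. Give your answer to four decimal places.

Series (C and D): 0.884300 × 0.802600 = 0.709739
Parallel (A, B, and [0.709739]): 1 − (1 − 0.838800)(1 − 0.781600)(1 − 0.709739) = 0.989781
Parallel (E and F): 1 − (1 − 0.988500)(1 − 0.739400) = 0.997003
Series ([0.989781], [0.997003], and G): 0.989781 × 0.997003 × 0.776500 = 0.7663

0.7663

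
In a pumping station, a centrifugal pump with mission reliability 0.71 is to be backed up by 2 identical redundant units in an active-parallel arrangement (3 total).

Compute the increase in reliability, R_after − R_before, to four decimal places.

R_before = 0.71
R_after = 1 − (1 − 0.71)^3 = 0.9756
ΔR = 0.9756 − 0.71 = 0.2656

0.2656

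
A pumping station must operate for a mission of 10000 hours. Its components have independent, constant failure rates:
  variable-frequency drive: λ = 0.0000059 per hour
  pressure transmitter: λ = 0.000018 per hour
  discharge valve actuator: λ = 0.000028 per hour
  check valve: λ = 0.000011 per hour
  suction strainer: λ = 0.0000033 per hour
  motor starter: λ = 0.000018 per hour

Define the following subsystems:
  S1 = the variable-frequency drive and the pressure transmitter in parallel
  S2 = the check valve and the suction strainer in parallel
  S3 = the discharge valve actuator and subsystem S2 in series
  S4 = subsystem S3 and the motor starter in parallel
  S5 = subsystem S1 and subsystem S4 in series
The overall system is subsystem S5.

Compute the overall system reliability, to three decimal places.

R(variable-frequency drive) = exp(−0.0000059 × 10000) = 0.94271
R(pressure transmitter) = exp(−0.000018 × 10000) = 0.83527
R(discharge valve actuator) = exp(−0.000028 × 10000) = 0.75578
R(check valve) = exp(−0.000011 × 10000) = 0.89583
R(suction strainer) = exp(−0.0000033 × 10000) = 0.96754
R(motor starter) = exp(−0.000018 × 10000) = 0.83527
Parallel (variable-frequency drive and pressure transmitter): 1 − (1 − 0.94271)(1 − 0.83527) = 0.99056
Parallel (check valve and suction strainer): 1 − (1 − 0.89583)(1 − 0.96754) = 0.99662
Series (discharge valve actuator and [0.99662]): 0.75578 × 0.99662 = 0.75323
Parallel ([0.75323] and motor starter): 1 − (1 − 0.75323)(1 − 0.83527) = 0.95935
Series ([0.99056] and [0.95935]): 0.99056 × 0.95935 = 0.950

0.950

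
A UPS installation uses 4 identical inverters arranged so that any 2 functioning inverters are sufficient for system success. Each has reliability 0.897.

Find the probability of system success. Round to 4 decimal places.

0.9960

R = Σ_{i=2}^{4} C(4,i) p^i (1−p)^{4−i} with p = 0.897
C(4,2)·0.897^2·0.103^2 = 0.051217
C(4,3)·0.897^3·0.103^1 = 0.297355
C(4,4)·0.897^4·0.103^0 = 0.647396
Sum = 0.9960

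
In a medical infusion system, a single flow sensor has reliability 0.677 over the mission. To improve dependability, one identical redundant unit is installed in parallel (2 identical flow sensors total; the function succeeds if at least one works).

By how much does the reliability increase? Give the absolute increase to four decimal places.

R_before = 0.677
R_after = 1 − (1 − 0.677)^2 = 0.8957
ΔR = 0.8957 − 0.677 = 0.2187

0.2187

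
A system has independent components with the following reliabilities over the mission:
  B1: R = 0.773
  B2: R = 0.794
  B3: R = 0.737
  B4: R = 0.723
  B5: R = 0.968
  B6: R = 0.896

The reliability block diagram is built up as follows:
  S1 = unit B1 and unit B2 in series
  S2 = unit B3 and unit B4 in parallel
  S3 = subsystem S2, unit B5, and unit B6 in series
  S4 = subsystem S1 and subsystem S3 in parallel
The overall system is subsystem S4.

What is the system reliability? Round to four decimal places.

0.9244

Series (B1 and B2): 0.773000 × 0.794000 = 0.613762
Parallel (B3 and B4): 1 − (1 − 0.737000)(1 − 0.723000) = 0.927149
Series ([0.927149], B5, and B6): 0.927149 × 0.968000 × 0.896000 = 0.804142
Parallel ([0.613762] and [0.804142]): 1 − (1 − 0.613762)(1 − 0.804142) = 0.9244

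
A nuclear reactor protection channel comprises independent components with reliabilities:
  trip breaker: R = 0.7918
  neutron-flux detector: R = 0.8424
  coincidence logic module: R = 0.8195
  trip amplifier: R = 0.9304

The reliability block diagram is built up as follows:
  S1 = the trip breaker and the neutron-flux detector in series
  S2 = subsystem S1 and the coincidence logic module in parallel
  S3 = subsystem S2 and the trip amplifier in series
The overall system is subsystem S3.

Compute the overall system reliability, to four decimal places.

0.8745

Series (trip breaker and neutron-flux detector): 0.791800 × 0.842400 = 0.667012
Parallel ([0.667012] and coincidence logic module): 1 − (1 − 0.667012)(1 − 0.819500) = 0.939896
Series ([0.939896] and trip amplifier): 0.939896 × 0.930400 = 0.8745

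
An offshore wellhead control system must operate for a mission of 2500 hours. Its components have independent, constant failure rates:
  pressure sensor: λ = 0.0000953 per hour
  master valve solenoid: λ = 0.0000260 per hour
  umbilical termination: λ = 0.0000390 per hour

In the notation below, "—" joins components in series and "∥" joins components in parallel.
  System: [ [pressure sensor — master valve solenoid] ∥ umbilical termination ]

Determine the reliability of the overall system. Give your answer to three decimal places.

0.976

R(pressure sensor) = exp(−0.0000953 × 2500) = 0.78801
R(master valve solenoid) = exp(−0.0000260 × 2500) = 0.93707
R(umbilical termination) = exp(−0.0000390 × 2500) = 0.90710
Series (pressure sensor and master valve solenoid): 0.78801 × 0.93707 = 0.73842
Parallel ([0.73842] and umbilical termination): 1 − (1 − 0.73842)(1 − 0.90710) = 0.976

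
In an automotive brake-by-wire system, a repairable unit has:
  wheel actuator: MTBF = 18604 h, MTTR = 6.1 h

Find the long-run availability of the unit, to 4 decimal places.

A(wheel actuator) = MTBF/(MTBF+MTTR) = 18604/(18604+6.1) = 0.9997

0.9997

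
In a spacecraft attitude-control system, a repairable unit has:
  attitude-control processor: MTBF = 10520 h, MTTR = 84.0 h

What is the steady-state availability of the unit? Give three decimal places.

0.992

A(attitude-control processor) = MTBF/(MTBF+MTTR) = 10520/(10520+84.0) = 0.992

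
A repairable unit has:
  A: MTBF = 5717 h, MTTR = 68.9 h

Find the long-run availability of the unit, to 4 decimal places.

A(A) = MTBF/(MTBF+MTTR) = 5717/(5717+68.9) = 0.9881

0.9881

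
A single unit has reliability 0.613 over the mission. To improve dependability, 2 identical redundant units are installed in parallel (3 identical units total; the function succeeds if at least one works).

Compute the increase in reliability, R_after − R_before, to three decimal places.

0.329

R_before = 0.613
R_after = 1 − (1 − 0.613)^3 = 0.942
ΔR = 0.942 − 0.613 = 0.329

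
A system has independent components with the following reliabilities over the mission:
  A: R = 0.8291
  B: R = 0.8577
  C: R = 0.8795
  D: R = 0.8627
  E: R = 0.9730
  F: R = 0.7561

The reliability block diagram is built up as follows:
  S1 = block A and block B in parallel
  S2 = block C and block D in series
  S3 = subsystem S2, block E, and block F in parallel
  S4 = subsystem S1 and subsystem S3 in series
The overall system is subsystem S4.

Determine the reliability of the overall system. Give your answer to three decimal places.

0.974

Parallel (A and B): 1 − (1 − 0.82910)(1 − 0.85770) = 0.97568
Series (C and D): 0.87950 × 0.86270 = 0.75874
Parallel ([0.75874], E, and F): 1 − (1 − 0.75874)(1 − 0.97300)(1 − 0.75610) = 0.99841
Series ([0.97568] and [0.99841]): 0.97568 × 0.99841 = 0.974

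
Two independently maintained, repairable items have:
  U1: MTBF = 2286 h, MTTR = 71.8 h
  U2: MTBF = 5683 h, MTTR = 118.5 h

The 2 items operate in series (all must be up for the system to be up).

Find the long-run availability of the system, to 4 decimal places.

A(U1) = MTBF/(MTBF+MTTR) = 2286/(2286+71.8) = 0.969548
A(U2) = MTBF/(MTBF+MTTR) = 5683/(5683+118.5) = 0.979574
Series availability: 0.969548 × 0.979574 = 0.9497

0.9497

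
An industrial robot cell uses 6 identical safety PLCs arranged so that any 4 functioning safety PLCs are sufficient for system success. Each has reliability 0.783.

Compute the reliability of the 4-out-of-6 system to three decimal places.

R = Σ_{i=4}^{6} C(6,i) p^i (1−p)^{6−i} with p = 0.783
C(6,4)·0.783^4·0.217^2 = 0.26550
C(6,5)·0.783^5·0.217^1 = 0.38319
C(6,6)·0.783^6·0.217^0 = 0.23045
Sum = 0.879

0.879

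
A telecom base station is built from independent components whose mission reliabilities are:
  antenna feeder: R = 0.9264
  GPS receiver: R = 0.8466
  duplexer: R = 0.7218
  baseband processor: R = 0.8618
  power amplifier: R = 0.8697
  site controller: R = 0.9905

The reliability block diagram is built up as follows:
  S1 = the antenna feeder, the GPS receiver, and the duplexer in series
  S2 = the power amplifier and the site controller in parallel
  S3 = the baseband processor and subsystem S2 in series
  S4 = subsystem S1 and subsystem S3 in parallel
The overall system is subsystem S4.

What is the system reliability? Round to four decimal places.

0.9396

Series (antenna feeder, GPS receiver, and duplexer): 0.926400 × 0.846600 × 0.721800 = 0.566101
Parallel (power amplifier and site controller): 1 − (1 − 0.869700)(1 − 0.990500) = 0.998762
Series (baseband processor and [0.998762]): 0.861800 × 0.998762 = 0.860733
Parallel ([0.566101] and [0.860733]): 1 − (1 − 0.566101)(1 − 0.860733) = 0.9396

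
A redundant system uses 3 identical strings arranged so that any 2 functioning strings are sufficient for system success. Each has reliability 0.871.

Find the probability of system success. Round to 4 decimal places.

0.9544

R = Σ_{i=2}^{3} C(3,i) p^i (1−p)^{3−i} with p = 0.871
C(3,2)·0.871^2·0.129^1 = 0.293594
C(3,3)·0.871^3·0.129^0 = 0.660776
Sum = 0.9544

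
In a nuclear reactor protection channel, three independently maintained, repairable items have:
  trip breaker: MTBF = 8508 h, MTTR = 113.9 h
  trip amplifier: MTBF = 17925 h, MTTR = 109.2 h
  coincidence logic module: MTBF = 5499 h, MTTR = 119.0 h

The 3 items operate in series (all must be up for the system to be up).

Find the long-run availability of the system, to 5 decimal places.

0.96004

A(trip breaker) = MTBF/(MTBF+MTTR) = 8508/(8508+113.9) = 0.986789
A(trip amplifier) = MTBF/(MTBF+MTTR) = 17925/(17925+109.2) = 0.993945
A(coincidence logic module) = MTBF/(MTBF+MTTR) = 5499/(5499+119.0) = 0.978818
Series availability: 0.986789 × 0.993945 × 0.978818 = 0.96004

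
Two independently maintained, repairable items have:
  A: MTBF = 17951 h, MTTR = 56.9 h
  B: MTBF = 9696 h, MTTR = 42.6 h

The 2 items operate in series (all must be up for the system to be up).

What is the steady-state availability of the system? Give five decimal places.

A(A) = MTBF/(MTBF+MTTR) = 17951/(17951+56.9) = 0.996840
A(B) = MTBF/(MTBF+MTTR) = 9696/(9696+42.6) = 0.995626
Series availability: 0.996840 × 0.995626 = 0.99248

0.99248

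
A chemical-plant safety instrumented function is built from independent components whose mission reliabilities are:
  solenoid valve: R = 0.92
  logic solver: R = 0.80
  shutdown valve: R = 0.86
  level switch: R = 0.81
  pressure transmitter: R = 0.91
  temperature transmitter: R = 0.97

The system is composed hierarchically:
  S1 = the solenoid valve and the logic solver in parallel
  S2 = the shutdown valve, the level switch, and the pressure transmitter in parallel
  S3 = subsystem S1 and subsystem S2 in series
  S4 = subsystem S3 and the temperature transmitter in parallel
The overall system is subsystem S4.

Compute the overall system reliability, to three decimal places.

Parallel (solenoid valve and logic solver): 1 − (1 − 0.92000)(1 − 0.80000) = 0.98400
Parallel (shutdown valve, level switch, and pressure transmitter): 1 − (1 − 0.86000)(1 − 0.81000)(1 − 0.91000) = 0.99761
Series ([0.98400] and [0.99761]): 0.98400 × 0.99761 = 0.98165
Parallel ([0.98165] and temperature transmitter): 1 − (1 − 0.98165)(1 − 0.97000) = 0.999

0.999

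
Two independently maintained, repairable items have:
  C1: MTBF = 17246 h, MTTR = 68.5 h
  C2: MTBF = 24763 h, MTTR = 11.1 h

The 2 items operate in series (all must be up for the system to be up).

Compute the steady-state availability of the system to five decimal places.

A(C1) = MTBF/(MTBF+MTTR) = 17246/(17246+68.5) = 0.996044
A(C2) = MTBF/(MTBF+MTTR) = 24763/(24763+11.1) = 0.999552
Series availability: 0.996044 × 0.999552 = 0.99560

0.99560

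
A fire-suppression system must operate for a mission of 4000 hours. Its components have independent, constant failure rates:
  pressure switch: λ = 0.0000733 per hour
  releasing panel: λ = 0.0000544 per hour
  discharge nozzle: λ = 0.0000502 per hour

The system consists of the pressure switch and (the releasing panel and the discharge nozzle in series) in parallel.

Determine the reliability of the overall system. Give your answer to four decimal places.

0.9131

R(pressure switch) = exp(−0.0000733 × 4000) = 0.745873
R(releasing panel) = exp(−0.0000544 × 4000) = 0.804447
R(discharge nozzle) = exp(−0.0000502 × 4000) = 0.818076
Series (releasing panel and discharge nozzle): 0.804447 × 0.818076 = 0.658099
Parallel (pressure switch and [0.658099]): 1 − (1 − 0.745873)(1 − 0.658099) = 0.9131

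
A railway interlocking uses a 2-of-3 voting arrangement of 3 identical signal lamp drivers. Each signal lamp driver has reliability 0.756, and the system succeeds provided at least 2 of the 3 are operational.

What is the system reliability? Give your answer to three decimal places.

0.850

R = Σ_{i=2}^{3} C(3,i) p^i (1−p)^{3−i} with p = 0.756
C(3,2)·0.756^2·0.244^1 = 0.41836
C(3,3)·0.756^3·0.244^0 = 0.43208
Sum = 0.850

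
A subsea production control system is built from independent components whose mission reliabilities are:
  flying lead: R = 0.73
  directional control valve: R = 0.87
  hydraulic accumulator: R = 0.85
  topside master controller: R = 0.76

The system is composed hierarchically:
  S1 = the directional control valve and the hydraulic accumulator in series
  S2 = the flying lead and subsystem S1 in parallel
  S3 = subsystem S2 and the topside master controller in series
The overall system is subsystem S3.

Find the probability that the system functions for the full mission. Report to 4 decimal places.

0.7065

Series (directional control valve and hydraulic accumulator): 0.870000 × 0.850000 = 0.739500
Parallel (flying lead and [0.739500]): 1 − (1 − 0.730000)(1 − 0.739500) = 0.929665
Series ([0.929665] and topside master controller): 0.929665 × 0.760000 = 0.7065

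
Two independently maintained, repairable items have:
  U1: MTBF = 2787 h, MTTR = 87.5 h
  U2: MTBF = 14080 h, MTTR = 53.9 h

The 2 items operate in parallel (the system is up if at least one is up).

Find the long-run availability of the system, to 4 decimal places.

0.9999

A(U1) = MTBF/(MTBF+MTTR) = 2787/(2787+87.5) = 0.969560
A(U2) = MTBF/(MTBF+MTTR) = 14080/(14080+53.9) = 0.996186
Parallel availability: 1 − (1 − 0.969560)(1 − 0.996186) = 0.9999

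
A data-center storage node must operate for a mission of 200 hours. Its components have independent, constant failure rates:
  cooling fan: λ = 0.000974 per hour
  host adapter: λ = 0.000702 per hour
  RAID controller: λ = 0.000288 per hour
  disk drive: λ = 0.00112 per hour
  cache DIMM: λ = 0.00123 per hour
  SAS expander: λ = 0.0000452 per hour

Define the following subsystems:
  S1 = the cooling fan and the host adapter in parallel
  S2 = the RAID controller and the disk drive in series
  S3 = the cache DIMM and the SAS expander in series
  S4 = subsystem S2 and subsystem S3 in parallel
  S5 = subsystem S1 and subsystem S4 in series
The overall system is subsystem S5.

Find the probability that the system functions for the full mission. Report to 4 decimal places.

R(cooling fan) = exp(−0.000974 × 200) = 0.822999
R(host adapter) = exp(−0.000702 × 200) = 0.869011
R(RAID controller) = exp(−0.000288 × 200) = 0.944027
R(disk drive) = exp(−0.00112 × 200) = 0.799315
R(cache DIMM) = exp(−0.00123 × 200) = 0.781922
R(SAS expander) = exp(−0.0000452 × 200) = 0.991001
Parallel (cooling fan and host adapter): 1 − (1 − 0.822999)(1 − 0.869011) = 0.976815
Series (RAID controller and disk drive): 0.944027 × 0.799315 = 0.754575
Series (cache DIMM and SAS expander): 0.781922 × 0.991001 = 0.774885
Parallel ([0.754575] and [0.774885]): 1 − (1 − 0.754575)(1 − 0.774885) = 0.944751
Series ([0.976815] and [0.944751]): 0.976815 × 0.944751 = 0.9228

0.9228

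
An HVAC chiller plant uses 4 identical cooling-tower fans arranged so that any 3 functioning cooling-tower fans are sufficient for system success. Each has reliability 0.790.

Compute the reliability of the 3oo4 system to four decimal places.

R = Σ_{i=3}^{4} C(4,i) p^i (1−p)^{4−i} with p = 0.790
C(4,3)·0.790^3·0.210^1 = 0.414153
C(4,4)·0.790^4·0.210^0 = 0.389501
Sum = 0.8037

0.8037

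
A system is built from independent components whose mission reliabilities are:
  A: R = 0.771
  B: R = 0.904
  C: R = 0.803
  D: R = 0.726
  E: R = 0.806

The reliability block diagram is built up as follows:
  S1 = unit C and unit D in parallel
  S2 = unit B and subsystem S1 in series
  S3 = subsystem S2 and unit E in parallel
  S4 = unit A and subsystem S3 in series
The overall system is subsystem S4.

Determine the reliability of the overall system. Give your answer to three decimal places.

0.749

Parallel (C and D): 1 − (1 − 0.80300)(1 − 0.72600) = 0.94602
Series (B and [0.94602]): 0.90400 × 0.94602 = 0.85520
Parallel ([0.85520] and E): 1 − (1 − 0.85520)(1 − 0.80600) = 0.97191
Series (A and [0.97191]): 0.77100 × 0.97191 = 0.749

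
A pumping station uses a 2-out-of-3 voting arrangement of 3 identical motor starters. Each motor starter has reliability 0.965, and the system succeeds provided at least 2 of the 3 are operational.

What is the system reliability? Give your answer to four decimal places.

0.9964

R = Σ_{i=2}^{3} C(3,i) p^i (1−p)^{3−i} with p = 0.965
C(3,2)·0.965^2·0.035^1 = 0.097779
C(3,3)·0.965^3·0.035^0 = 0.898632
Sum = 0.9964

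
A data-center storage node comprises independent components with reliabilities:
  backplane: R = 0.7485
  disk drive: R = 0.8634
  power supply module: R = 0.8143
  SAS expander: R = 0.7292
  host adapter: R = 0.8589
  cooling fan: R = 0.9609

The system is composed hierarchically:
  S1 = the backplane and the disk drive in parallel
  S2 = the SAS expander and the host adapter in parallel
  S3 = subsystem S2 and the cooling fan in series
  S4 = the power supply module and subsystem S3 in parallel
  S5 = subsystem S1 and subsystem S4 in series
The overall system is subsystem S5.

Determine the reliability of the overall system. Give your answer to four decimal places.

Parallel (backplane and disk drive): 1 − (1 − 0.748500)(1 − 0.863400) = 0.965645
Parallel (SAS expander and host adapter): 1 − (1 − 0.729200)(1 − 0.858900) = 0.961790
Series ([0.961790] and cooling fan): 0.961790 × 0.960900 = 0.924184
Parallel (power supply module and [0.924184]): 1 − (1 − 0.814300)(1 − 0.924184) = 0.985921
Series ([0.965645] and [0.985921]): 0.965645 × 0.985921 = 0.9520

0.9520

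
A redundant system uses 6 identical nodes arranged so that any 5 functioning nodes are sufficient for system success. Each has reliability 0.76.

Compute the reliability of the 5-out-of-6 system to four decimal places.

0.5578

R = Σ_{i=5}^{6} C(6,i) p^i (1−p)^{6−i} with p = 0.76
C(6,5)·0.76^5·0.24^1 = 0.365116
C(6,6)·0.76^6·0.24^0 = 0.192700
Sum = 0.5578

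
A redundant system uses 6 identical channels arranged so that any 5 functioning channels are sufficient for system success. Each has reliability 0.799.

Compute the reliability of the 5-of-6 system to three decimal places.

0.653

R = Σ_{i=5}^{6} C(6,i) p^i (1−p)^{6−i} with p = 0.799
C(6,5)·0.799^5·0.201^1 = 0.39272
C(6,6)·0.799^6·0.201^0 = 0.26018
Sum = 0.653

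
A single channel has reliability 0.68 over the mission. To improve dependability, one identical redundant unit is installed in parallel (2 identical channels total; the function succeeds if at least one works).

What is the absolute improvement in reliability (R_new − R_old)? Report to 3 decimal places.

0.218

R_before = 0.68
R_after = 1 − (1 − 0.68)^2 = 0.898
ΔR = 0.898 − 0.68 = 0.218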